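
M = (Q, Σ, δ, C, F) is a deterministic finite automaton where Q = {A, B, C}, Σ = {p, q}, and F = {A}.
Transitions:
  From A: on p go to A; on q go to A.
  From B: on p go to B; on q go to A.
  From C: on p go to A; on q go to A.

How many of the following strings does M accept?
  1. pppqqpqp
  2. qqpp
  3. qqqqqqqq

pppqqpqp: accepted
qqpp: accepted
qqqqqqqq: accepted

3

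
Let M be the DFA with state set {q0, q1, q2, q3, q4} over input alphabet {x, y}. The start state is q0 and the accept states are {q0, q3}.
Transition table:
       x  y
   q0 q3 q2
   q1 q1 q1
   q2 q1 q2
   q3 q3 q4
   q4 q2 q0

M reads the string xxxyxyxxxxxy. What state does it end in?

q1

q0 --x--> q3
q3 --x--> q3
q3 --x--> q3
q3 --y--> q4
q4 --x--> q2
q2 --y--> q2
q2 --x--> q1
q1 --x--> q1
q1 --x--> q1
q1 --x--> q1
q1 --x--> q1
q1 --y--> q1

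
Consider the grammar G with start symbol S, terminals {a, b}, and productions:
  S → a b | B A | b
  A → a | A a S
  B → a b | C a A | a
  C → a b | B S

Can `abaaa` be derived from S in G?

S ⇒ BA ⇒ CaAA ⇒ abaAA ⇒ abaaA ⇒ abaaa

yes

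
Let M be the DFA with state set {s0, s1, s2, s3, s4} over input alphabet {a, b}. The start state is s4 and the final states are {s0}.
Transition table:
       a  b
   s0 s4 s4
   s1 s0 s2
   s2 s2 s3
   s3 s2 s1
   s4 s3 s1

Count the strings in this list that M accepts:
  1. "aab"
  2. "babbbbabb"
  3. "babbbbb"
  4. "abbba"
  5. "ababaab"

0

"aab": rejected
"babbbbabb": rejected
"babbbbb": rejected
"abbba": rejected
"ababaab": rejected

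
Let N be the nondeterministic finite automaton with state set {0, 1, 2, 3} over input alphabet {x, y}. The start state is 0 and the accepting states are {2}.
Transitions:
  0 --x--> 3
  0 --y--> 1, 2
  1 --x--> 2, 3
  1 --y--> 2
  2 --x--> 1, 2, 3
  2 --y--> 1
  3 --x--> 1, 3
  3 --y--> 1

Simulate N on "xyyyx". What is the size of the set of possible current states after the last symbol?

2

Start: {0}
read x: {3}
read y: {1}
read y: {2}
read y: {1}
read x: {2, 3}
Final reachable set {2, 3} has 2 states.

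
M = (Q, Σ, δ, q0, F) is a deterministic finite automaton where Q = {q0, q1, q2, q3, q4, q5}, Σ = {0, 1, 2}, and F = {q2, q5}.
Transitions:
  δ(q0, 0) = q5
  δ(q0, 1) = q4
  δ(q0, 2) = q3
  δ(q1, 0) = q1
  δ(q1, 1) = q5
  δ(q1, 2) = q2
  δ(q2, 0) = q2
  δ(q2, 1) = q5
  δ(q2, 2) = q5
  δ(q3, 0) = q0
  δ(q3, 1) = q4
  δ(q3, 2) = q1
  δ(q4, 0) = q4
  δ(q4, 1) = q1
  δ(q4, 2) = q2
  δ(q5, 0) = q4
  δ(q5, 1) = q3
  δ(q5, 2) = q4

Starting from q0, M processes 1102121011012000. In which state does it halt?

q2

q0 --1--> q4
q4 --1--> q1
q1 --0--> q1
q1 --2--> q2
q2 --1--> q5
q5 --2--> q4
q4 --1--> q1
q1 --0--> q1
q1 --1--> q5
q5 --1--> q3
q3 --0--> q0
q0 --1--> q4
q4 --2--> q2
q2 --0--> q2
q2 --0--> q2
q2 --0--> q2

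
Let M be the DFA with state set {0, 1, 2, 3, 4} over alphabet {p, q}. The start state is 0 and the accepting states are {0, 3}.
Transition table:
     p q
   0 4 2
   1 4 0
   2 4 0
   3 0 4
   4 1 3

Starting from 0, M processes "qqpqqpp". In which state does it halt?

4

0 --q--> 2
2 --q--> 0
0 --p--> 4
4 --q--> 3
3 --q--> 4
4 --p--> 1
1 --p--> 4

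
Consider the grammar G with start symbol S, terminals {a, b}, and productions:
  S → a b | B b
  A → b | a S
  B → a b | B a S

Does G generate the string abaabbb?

S ⇒ Bb ⇒ BaSb ⇒ abaSb ⇒ abaBbb ⇒ abaabbb

yes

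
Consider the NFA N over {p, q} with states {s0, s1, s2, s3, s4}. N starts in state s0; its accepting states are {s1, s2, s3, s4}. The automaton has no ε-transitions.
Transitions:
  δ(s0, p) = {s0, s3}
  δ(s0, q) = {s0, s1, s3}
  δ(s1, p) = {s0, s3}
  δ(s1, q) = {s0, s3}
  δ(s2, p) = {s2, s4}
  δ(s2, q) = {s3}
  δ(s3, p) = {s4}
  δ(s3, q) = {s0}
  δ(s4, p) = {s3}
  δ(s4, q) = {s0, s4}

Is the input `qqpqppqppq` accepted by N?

Start: {s0}
read q: {s0, s1, s3}
read q: {s0, s1, s3}
read p: {s0, s3, s4}
read q: {s0, s1, s3, s4}
read p: {s0, s3, s4}
read p: {s0, s3, s4}
read q: {s0, s1, s3, s4}
read p: {s0, s3, s4}
read p: {s0, s3, s4}
read q: {s0, s1, s3, s4}
Reachable ∩ accepting = {s1, s3, s4} — nonempty.

accepted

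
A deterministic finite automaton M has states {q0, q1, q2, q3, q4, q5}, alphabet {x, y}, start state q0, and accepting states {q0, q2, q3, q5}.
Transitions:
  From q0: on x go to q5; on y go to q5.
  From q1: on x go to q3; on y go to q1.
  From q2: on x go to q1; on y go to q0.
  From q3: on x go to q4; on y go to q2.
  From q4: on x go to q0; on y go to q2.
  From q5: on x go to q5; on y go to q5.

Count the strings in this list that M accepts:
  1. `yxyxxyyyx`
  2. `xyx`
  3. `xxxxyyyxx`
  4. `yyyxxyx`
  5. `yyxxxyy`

5

`yxyxxyyyx`: accepted
`xyx`: accepted
`xxxxyyyxx`: accepted
`yyyxxyx`: accepted
`yyxxxyy`: accepted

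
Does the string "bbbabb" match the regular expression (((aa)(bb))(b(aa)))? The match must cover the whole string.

No split of bbbabb into u·v has ((aa)(bb)) matching u and (b(aa)) matching v.

no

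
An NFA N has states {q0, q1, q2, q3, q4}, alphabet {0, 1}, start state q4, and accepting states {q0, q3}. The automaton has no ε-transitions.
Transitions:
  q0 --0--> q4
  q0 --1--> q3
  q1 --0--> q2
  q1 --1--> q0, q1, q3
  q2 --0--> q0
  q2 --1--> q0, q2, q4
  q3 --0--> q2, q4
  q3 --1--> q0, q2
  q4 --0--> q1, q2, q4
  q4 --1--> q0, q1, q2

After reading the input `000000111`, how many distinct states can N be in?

5

Start: {q4}
read 0: {q1, q2, q4}
read 0: {q0, q1, q2, q4}
read 0: {q0, q1, q2, q4}
read 0: {q0, q1, q2, q4}
read 0: {q0, q1, q2, q4}
read 0: {q0, q1, q2, q4}
read 1: {q0, q1, q2, q3, q4}
read 1: {q0, q1, q2, q3, q4}
read 1: {q0, q1, q2, q3, q4}
Final reachable set {q0, q1, q2, q3, q4} has 5 states.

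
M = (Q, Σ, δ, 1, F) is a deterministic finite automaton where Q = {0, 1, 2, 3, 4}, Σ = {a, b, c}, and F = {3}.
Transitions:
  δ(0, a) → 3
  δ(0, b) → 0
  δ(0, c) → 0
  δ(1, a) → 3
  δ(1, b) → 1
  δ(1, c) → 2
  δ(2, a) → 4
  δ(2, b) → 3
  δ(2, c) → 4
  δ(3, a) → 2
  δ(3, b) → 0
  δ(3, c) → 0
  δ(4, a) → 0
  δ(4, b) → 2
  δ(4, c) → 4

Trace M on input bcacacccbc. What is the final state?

1 --b--> 1
1 --c--> 2
2 --a--> 4
4 --c--> 4
4 --a--> 0
0 --c--> 0
0 --c--> 0
0 --c--> 0
0 --b--> 0
0 --c--> 0

0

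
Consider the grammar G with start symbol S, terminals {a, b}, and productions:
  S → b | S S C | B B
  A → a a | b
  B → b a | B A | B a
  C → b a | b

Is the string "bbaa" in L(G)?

no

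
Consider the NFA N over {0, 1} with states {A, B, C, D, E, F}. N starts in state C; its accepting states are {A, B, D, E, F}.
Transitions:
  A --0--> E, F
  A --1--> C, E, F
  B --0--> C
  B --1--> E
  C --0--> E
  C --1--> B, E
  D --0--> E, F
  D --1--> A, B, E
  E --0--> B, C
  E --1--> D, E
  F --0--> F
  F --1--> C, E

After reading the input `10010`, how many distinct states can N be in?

4

Start: {C}
read 1: {B, E}
read 0: {B, C}
read 0: {C, E}
read 1: {B, D, E}
read 0: {B, C, E, F}
Final reachable set {B, C, E, F} has 4 states.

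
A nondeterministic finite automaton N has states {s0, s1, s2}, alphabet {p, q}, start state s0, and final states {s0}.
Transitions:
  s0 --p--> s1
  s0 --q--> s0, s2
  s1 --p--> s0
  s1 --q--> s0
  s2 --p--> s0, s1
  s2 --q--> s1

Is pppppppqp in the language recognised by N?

rejected

Start: {s0}
read p: {s1}
read p: {s0}
read p: {s1}
read p: {s0}
read p: {s1}
read p: {s0}
read p: {s1}
read q: {s0}
read p: {s1}
Reachable ∩ accepting = {} — empty.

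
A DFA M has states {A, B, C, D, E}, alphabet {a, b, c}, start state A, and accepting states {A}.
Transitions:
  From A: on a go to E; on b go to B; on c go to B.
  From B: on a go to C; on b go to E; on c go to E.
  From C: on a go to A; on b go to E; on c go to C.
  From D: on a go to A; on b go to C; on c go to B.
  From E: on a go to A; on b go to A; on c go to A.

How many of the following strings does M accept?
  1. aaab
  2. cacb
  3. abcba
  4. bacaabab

3

aaab: accepted
cacb: rejected
abcba: accepted
bacaabab: accepted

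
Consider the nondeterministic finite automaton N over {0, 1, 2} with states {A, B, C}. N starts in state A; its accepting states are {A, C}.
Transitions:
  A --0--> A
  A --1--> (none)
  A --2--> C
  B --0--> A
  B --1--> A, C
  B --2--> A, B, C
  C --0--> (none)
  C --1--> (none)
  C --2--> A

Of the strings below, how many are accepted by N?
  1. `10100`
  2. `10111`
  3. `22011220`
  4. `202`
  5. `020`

`10100`: rejected
`10111`: rejected
`22011220`: rejected
`202`: rejected
`020`: rejected

0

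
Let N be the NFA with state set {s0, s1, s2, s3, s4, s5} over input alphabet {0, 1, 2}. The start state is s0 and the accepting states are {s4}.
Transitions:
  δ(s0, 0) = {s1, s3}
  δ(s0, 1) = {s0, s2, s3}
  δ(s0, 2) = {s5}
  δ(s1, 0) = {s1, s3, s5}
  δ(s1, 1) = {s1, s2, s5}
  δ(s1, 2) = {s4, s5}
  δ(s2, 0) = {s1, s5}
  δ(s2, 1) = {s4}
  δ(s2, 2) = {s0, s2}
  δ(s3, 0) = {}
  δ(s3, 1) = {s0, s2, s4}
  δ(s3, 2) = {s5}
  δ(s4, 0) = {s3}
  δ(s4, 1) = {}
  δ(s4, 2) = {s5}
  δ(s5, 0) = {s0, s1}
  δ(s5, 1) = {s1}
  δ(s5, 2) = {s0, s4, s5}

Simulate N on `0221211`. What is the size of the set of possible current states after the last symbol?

6

Start: {s0}
read 0: {s1, s3}
read 2: {s4, s5}
read 2: {s0, s4, s5}
read 1: {s0, s1, s2, s3}
read 2: {s0, s2, s4, s5}
read 1: {s0, s1, s2, s3, s4}
read 1: {s0, s1, s2, s3, s4, s5}
Final reachable set {s0, s1, s2, s3, s4, s5} has 6 states.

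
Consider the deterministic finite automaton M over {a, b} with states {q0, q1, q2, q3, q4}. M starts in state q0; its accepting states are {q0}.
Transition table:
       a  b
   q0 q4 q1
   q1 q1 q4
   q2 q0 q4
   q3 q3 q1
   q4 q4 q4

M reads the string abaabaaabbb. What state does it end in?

q4

q0 --a--> q4
q4 --b--> q4
q4 --a--> q4
q4 --a--> q4
q4 --b--> q4
q4 --a--> q4
q4 --a--> q4
q4 --a--> q4
q4 --b--> q4
q4 --b--> q4
q4 --b--> q4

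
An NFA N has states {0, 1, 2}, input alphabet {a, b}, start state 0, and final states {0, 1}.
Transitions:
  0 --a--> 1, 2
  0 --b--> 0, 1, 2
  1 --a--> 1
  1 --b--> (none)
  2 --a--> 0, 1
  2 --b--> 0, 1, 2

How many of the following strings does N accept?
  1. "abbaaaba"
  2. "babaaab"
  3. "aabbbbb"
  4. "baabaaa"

"abbaaaba": accepted
"babaaab": accepted
"aabbbbb": accepted
"baabaaa": accepted

4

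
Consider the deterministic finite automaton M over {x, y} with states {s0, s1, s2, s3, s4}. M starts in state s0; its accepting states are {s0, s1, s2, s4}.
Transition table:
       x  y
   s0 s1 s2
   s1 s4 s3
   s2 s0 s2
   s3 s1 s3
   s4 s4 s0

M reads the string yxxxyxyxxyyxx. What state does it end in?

s0 --y--> s2
s2 --x--> s0
s0 --x--> s1
s1 --x--> s4
s4 --y--> s0
s0 --x--> s1
s1 --y--> s3
s3 --x--> s1
s1 --x--> s4
s4 --y--> s0
s0 --y--> s2
s2 --x--> s0
s0 --x--> s1

s1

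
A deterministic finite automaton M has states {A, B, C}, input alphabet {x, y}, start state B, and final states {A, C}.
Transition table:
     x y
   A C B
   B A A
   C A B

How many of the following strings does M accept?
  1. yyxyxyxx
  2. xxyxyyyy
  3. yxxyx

yyxyxyxx: accepted
xxyxyyyy: accepted
yxxyx: accepted

3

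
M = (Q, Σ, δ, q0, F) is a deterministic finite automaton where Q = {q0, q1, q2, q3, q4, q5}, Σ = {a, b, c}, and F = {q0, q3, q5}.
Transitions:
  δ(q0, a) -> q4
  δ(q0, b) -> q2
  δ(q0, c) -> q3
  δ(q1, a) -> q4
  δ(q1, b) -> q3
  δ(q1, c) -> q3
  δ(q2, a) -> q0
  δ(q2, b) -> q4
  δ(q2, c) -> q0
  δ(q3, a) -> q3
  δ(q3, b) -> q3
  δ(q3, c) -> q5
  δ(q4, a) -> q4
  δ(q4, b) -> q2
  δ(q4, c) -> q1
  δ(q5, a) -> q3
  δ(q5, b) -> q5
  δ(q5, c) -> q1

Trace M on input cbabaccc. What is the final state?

q0 --c--> q3
q3 --b--> q3
q3 --a--> q3
q3 --b--> q3
q3 --a--> q3
q3 --c--> q5
q5 --c--> q1
q1 --c--> q3

q3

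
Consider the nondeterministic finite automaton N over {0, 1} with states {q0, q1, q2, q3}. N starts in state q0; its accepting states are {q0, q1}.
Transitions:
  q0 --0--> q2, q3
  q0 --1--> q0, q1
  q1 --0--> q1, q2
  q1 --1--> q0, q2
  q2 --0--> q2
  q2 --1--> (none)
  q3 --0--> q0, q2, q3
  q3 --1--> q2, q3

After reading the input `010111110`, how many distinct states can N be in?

4

Start: {q0}
read 0: {q2, q3}
read 1: {q2, q3}
read 0: {q0, q2, q3}
read 1: {q0, q1, q2, q3}
read 1: {q0, q1, q2, q3}
read 1: {q0, q1, q2, q3}
read 1: {q0, q1, q2, q3}
read 1: {q0, q1, q2, q3}
read 0: {q0, q1, q2, q3}
Final reachable set {q0, q1, q2, q3} has 4 states.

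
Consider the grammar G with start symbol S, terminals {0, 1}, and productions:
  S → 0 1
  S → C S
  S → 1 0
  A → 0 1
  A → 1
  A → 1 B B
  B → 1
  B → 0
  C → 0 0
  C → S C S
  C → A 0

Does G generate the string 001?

no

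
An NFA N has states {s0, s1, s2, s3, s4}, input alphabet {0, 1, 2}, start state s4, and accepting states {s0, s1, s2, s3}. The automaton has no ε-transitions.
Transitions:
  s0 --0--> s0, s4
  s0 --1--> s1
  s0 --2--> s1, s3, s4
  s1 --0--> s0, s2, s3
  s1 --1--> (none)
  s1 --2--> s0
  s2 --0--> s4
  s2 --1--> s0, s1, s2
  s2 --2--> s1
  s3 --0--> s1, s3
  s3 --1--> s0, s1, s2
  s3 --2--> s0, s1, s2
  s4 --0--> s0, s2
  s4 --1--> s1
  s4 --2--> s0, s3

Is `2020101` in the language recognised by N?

Start: {s4}
read 2: {s0, s3}
read 0: {s0, s1, s3, s4}
read 2: {s0, s1, s2, s3, s4}
read 0: {s0, s1, s2, s3, s4}
read 1: {s0, s1, s2}
read 0: {s0, s2, s3, s4}
read 1: {s0, s1, s2}
Reachable ∩ accepting = {s0, s1, s2} — nonempty.

accepted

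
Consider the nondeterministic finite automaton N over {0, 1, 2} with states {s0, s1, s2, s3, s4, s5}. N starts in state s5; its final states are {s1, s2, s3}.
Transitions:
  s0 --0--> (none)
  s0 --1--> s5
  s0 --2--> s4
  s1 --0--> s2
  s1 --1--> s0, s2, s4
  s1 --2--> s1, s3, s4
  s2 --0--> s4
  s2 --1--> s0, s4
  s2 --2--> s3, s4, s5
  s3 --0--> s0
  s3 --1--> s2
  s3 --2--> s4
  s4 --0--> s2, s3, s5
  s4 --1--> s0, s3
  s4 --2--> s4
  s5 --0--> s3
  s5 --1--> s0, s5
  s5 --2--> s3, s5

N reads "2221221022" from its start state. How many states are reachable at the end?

1

Start: {s5}
read 2: {s3, s5}
read 2: {s3, s4, s5}
read 2: {s3, s4, s5}
read 1: {s0, s2, s3, s5}
read 2: {s3, s4, s5}
read 2: {s3, s4, s5}
read 1: {s0, s2, s3, s5}
read 0: {s0, s3, s4}
read 2: {s4}
read 2: {s4}
Final reachable set {s4} has 1 state.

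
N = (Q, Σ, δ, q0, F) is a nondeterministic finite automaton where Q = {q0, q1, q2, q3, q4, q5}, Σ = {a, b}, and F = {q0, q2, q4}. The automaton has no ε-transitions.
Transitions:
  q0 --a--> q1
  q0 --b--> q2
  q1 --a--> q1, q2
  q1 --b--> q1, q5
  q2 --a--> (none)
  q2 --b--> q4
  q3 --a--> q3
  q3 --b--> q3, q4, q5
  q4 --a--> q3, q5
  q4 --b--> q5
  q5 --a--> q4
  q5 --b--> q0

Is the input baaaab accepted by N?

Start: {q0}
read b: {q2}
read a: {}
The reachable set is empty and stays empty for the remaining 4 symbols.
Reachable ∩ accepting = {} — empty.

rejected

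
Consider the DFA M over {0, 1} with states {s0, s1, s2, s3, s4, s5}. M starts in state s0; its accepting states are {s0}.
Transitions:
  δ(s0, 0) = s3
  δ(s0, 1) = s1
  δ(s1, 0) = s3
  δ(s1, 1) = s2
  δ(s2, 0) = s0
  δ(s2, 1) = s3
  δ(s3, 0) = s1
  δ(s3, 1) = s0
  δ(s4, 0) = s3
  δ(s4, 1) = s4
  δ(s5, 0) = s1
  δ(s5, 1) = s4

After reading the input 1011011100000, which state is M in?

s0 --1--> s1
s1 --0--> s3
s3 --1--> s0
s0 --1--> s1
s1 --0--> s3
s3 --1--> s0
s0 --1--> s1
s1 --1--> s2
s2 --0--> s0
s0 --0--> s3
s3 --0--> s1
s1 --0--> s3
s3 --0--> s1

s1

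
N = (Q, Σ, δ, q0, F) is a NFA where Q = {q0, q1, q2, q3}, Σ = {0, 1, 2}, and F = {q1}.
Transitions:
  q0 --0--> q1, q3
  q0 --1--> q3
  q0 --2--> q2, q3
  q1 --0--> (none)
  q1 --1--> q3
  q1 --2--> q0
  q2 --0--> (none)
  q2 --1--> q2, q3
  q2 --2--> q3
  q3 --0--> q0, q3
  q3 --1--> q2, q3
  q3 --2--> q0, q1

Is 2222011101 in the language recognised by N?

Start: {q0}
read 2: {q2, q3}
read 2: {q0, q1, q3}
read 2: {q0, q1, q2, q3}
read 2: {q0, q1, q2, q3}
read 0: {q0, q1, q3}
read 1: {q2, q3}
read 1: {q2, q3}
read 1: {q2, q3}
read 0: {q0, q3}
read 1: {q2, q3}
Reachable ∩ accepting = {} — empty.

rejected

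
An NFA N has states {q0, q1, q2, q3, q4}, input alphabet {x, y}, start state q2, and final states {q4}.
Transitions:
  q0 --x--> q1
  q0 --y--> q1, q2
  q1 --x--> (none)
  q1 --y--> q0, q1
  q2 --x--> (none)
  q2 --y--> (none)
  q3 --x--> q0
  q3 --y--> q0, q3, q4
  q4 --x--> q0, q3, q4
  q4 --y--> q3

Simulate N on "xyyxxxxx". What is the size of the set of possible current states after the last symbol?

0

Start: {q2}
read x: {}
The reachable set is empty and stays empty for the remaining 7 symbols.
Final reachable set {} has 0 states.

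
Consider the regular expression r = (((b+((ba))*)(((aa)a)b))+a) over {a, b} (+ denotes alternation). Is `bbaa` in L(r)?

Neither ((b+((ba))*)(((aa)a)b)) nor a matches bbaa.

no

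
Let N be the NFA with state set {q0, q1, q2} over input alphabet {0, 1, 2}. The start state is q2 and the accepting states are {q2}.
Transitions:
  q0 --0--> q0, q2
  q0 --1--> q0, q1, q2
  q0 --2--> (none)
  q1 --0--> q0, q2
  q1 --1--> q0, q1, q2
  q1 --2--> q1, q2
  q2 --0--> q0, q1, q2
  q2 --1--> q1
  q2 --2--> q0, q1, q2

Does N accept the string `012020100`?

accepted

Start: {q2}
read 0: {q0, q1, q2}
read 1: {q0, q1, q2}
read 2: {q0, q1, q2}
read 0: {q0, q1, q2}
read 2: {q0, q1, q2}
read 0: {q0, q1, q2}
read 1: {q0, q1, q2}
read 0: {q0, q1, q2}
read 0: {q0, q1, q2}
Reachable ∩ accepting = {q2} — nonempty.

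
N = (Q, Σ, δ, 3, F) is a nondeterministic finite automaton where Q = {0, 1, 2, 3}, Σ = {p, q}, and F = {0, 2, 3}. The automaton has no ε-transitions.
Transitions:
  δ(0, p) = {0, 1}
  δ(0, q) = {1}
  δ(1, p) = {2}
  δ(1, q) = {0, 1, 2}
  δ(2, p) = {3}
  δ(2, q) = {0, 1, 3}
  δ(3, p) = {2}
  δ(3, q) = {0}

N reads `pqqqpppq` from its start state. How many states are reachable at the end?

Start: {3}
read p: {2}
read q: {0, 1, 3}
read q: {0, 1, 2}
read q: {0, 1, 2, 3}
read p: {0, 1, 2, 3}
read p: {0, 1, 2, 3}
read p: {0, 1, 2, 3}
read q: {0, 1, 2, 3}
Final reachable set {0, 1, 2, 3} has 4 states.

4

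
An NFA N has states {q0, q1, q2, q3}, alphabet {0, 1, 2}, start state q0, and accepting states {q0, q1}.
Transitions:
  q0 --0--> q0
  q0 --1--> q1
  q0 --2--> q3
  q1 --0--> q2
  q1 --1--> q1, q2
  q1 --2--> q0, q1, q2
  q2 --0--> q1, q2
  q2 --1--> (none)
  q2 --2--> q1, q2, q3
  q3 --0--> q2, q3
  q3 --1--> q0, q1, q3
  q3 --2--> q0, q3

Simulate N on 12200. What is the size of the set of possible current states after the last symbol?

4

Start: {q0}
read 1: {q1}
read 2: {q0, q1, q2}
read 2: {q0, q1, q2, q3}
read 0: {q0, q1, q2, q3}
read 0: {q0, q1, q2, q3}
Final reachable set {q0, q1, q2, q3} has 4 states.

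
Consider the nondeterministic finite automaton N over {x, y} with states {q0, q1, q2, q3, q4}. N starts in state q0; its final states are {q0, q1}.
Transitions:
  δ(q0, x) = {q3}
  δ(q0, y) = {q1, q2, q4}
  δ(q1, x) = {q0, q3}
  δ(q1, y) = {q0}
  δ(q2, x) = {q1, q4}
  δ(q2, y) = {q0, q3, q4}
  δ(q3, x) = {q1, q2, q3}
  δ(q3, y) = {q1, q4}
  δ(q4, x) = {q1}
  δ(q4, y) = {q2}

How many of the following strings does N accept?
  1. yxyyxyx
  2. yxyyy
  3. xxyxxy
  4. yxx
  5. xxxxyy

5

yxyyxyx: accepted
yxyyy: accepted
xxyxxy: accepted
yxx: accepted
xxxxyy: accepted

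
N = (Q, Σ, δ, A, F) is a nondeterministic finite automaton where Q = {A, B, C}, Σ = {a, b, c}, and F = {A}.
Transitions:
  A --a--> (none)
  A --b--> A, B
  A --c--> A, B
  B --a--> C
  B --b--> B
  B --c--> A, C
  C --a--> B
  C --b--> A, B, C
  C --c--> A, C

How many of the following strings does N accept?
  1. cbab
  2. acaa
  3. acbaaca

1

cbab: accepted
acaa: rejected
acbaaca: rejected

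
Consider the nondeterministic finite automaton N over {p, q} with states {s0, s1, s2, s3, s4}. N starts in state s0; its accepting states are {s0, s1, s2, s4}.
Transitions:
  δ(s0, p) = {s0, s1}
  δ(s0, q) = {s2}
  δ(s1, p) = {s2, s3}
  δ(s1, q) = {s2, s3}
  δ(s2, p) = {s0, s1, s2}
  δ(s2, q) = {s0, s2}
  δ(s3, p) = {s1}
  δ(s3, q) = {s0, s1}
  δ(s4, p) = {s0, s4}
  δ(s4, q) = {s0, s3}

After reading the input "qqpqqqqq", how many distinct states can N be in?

Start: {s0}
read q: {s2}
read q: {s0, s2}
read p: {s0, s1, s2}
read q: {s0, s2, s3}
read q: {s0, s1, s2}
read q: {s0, s2, s3}
read q: {s0, s1, s2}
read q: {s0, s2, s3}
Final reachable set {s0, s2, s3} has 3 states.

3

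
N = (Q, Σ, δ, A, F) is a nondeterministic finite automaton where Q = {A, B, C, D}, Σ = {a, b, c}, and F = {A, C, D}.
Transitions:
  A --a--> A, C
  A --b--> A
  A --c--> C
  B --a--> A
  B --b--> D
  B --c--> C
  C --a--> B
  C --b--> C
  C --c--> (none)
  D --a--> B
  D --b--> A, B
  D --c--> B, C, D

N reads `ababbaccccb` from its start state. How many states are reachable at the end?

0

Start: {A}
read a: {A, C}
read b: {A, C}
read a: {A, B, C}
read b: {A, C, D}
read b: {A, B, C}
read a: {A, B, C}
read c: {C}
read c: {}
The reachable set is empty and stays empty for the remaining 3 symbols.
Final reachable set {} has 0 states.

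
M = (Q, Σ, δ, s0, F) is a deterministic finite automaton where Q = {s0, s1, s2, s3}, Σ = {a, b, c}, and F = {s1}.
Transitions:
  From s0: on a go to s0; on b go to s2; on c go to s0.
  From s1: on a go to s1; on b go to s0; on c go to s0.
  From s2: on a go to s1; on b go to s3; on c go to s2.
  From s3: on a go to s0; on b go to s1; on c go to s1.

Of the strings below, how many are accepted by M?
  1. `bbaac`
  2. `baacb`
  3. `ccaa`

0

`bbaac`: rejected
`baacb`: rejected
`ccaa`: rejected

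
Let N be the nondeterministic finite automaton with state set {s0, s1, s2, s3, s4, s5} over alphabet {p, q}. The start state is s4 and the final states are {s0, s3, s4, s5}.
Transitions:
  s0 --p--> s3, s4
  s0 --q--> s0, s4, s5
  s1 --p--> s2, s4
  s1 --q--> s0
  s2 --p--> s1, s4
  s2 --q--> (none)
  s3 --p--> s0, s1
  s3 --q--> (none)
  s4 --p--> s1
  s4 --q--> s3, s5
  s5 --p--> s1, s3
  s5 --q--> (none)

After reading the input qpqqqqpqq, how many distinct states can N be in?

4

Start: {s4}
read q: {s3, s5}
read p: {s0, s1, s3}
read q: {s0, s4, s5}
read q: {s0, s3, s4, s5}
read q: {s0, s3, s4, s5}
read q: {s0, s3, s4, s5}
read p: {s0, s1, s3, s4}
read q: {s0, s3, s4, s5}
read q: {s0, s3, s4, s5}
Final reachable set {s0, s3, s4, s5} has 4 states.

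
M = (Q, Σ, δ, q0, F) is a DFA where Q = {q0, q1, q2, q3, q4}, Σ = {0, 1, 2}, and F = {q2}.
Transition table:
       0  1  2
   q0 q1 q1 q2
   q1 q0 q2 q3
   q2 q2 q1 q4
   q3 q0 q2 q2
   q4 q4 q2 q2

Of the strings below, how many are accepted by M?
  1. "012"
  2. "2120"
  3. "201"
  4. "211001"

"012": rejected
"2120": rejected
"201": rejected
"211001": rejected

0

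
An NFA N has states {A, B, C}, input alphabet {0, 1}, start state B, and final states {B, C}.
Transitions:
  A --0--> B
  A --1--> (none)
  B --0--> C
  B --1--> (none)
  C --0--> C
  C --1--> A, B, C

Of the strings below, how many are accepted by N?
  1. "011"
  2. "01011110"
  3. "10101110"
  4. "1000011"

"011": accepted
"01011110": accepted
"10101110": rejected
"1000011": rejected

2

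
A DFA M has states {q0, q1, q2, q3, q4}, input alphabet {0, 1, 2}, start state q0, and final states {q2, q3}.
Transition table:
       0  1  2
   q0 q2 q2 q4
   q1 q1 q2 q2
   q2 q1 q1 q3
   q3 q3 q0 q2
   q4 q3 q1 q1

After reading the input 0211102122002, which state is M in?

q0 --0--> q2
q2 --2--> q3
q3 --1--> q0
q0 --1--> q2
q2 --1--> q1
q1 --0--> q1
q1 --2--> q2
q2 --1--> q1
q1 --2--> q2
q2 --2--> q3
q3 --0--> q3
q3 --0--> q3
q3 --2--> q2

q2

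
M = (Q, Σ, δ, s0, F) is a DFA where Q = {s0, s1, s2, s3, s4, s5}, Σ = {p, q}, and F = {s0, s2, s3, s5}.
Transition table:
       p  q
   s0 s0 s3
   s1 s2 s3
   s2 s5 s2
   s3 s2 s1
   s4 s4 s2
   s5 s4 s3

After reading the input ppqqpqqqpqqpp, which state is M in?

s5

s0 --p--> s0
s0 --p--> s0
s0 --q--> s3
s3 --q--> s1
s1 --p--> s2
s2 --q--> s2
s2 --q--> s2
s2 --q--> s2
s2 --p--> s5
s5 --q--> s3
s3 --q--> s1
s1 --p--> s2
s2 --p--> s5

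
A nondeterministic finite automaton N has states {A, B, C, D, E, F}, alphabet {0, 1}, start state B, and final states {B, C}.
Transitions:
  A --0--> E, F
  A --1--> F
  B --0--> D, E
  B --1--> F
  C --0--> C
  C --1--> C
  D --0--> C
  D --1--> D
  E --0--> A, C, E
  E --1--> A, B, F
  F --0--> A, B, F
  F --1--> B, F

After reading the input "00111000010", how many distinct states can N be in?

6

Start: {B}
read 0: {D, E}
read 0: {A, C, E}
read 1: {A, B, C, F}
read 1: {B, C, F}
read 1: {B, C, F}
read 0: {A, B, C, D, E, F}
read 0: {A, B, C, D, E, F}
read 0: {A, B, C, D, E, F}
read 0: {A, B, C, D, E, F}
read 1: {A, B, C, D, F}
read 0: {A, B, C, D, E, F}
Final reachable set {A, B, C, D, E, F} has 6 states.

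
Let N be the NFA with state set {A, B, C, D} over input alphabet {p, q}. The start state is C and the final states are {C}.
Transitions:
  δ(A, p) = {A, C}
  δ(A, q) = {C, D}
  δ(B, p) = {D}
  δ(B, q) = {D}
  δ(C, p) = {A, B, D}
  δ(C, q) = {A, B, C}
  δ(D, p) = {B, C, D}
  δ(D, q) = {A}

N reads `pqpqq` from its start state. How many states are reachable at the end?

4

Start: {C}
read p: {A, B, D}
read q: {A, C, D}
read p: {A, B, C, D}
read q: {A, B, C, D}
read q: {A, B, C, D}
Final reachable set {A, B, C, D} has 4 states.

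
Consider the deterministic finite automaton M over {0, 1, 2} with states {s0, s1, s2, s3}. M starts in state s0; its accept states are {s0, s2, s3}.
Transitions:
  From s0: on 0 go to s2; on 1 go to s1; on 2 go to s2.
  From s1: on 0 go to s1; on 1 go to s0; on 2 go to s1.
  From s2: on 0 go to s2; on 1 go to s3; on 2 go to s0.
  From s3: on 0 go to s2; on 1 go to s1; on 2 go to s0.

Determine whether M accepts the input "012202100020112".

rejected

s0 --0--> s2
s2 --1--> s3
s3 --2--> s0
s0 --2--> s2
s2 --0--> s2
s2 --2--> s0
s0 --1--> s1
s1 --0--> s1
s1 --0--> s1
s1 --0--> s1
s1 --2--> s1
s1 --0--> s1
s1 --1--> s0
s0 --1--> s1
s1 --2--> s1
End in state s1, which is not an accepting state.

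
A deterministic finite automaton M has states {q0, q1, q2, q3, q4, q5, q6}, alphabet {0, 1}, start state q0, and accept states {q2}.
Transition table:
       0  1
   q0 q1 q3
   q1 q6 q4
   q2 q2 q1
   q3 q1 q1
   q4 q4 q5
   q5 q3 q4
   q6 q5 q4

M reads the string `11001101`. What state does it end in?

q0 --1--> q3
q3 --1--> q1
q1 --0--> q6
q6 --0--> q5
q5 --1--> q4
q4 --1--> q5
q5 --0--> q3
q3 --1--> q1

q1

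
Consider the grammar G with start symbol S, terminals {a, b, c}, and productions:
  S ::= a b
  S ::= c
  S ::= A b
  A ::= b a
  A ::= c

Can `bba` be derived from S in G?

no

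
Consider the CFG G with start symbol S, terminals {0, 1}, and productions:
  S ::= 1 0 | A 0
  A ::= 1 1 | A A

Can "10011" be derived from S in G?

no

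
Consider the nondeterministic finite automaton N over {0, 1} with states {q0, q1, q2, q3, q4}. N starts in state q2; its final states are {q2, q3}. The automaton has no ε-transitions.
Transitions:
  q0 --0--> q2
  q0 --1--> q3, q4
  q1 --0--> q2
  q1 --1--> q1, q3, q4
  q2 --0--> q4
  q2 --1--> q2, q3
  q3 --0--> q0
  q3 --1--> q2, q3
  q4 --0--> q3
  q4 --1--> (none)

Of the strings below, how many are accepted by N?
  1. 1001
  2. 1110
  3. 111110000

1001: accepted
1110: rejected
111110000: accepted

2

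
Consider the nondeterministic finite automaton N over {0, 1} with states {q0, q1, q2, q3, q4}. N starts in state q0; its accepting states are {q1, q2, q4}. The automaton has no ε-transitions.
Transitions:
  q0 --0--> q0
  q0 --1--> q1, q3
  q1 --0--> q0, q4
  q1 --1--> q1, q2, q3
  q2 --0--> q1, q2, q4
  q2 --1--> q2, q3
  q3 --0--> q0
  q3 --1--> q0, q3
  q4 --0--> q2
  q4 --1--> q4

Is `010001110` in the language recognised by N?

accepted

Start: {q0}
read 0: {q0}
read 1: {q1, q3}
read 0: {q0, q4}
read 0: {q0, q2}
read 0: {q0, q1, q2, q4}
read 1: {q1, q2, q3, q4}
read 1: {q0, q1, q2, q3, q4}
read 1: {q0, q1, q2, q3, q4}
read 0: {q0, q1, q2, q4}
Reachable ∩ accepting = {q1, q2, q4} — nonempty.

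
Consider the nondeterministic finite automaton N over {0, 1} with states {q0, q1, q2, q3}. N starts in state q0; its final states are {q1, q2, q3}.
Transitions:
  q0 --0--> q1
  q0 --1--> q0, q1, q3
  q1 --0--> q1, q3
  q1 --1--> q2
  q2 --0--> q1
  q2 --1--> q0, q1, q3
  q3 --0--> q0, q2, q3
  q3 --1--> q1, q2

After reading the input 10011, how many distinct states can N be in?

Start: {q0}
read 1: {q0, q1, q3}
read 0: {q0, q1, q2, q3}
read 0: {q0, q1, q2, q3}
read 1: {q0, q1, q2, q3}
read 1: {q0, q1, q2, q3}
Final reachable set {q0, q1, q2, q3} has 4 states.

4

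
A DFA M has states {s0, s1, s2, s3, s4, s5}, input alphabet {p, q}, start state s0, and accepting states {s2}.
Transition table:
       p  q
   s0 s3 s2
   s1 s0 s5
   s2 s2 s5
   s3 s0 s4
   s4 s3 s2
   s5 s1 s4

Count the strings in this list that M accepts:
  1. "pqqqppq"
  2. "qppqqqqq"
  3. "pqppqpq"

"pqqqppq": accepted
"qppqqqqq": rejected
"pqppqpq": rejected

1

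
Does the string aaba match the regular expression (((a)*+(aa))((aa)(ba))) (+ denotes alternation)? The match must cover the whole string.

Split as ε·aaba: ((a)*+(aa)) matches ε and ((aa)(ba)) matches aaba.

yes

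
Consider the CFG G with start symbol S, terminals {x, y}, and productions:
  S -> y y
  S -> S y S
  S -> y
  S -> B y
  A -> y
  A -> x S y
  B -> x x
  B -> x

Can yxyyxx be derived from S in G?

no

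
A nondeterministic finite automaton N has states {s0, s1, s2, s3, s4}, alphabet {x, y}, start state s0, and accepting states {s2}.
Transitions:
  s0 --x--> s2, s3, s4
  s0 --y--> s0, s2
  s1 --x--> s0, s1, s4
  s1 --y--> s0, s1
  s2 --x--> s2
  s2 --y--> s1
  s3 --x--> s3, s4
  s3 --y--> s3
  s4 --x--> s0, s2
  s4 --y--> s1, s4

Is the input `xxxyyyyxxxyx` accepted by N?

accepted

Start: {s0}
read x: {s2, s3, s4}
read x: {s0, s2, s3, s4}
read x: {s0, s2, s3, s4}
read y: {s0, s1, s2, s3, s4}
read y: {s0, s1, s2, s3, s4}
read y: {s0, s1, s2, s3, s4}
read y: {s0, s1, s2, s3, s4}
read x: {s0, s1, s2, s3, s4}
read x: {s0, s1, s2, s3, s4}
read x: {s0, s1, s2, s3, s4}
read y: {s0, s1, s2, s3, s4}
read x: {s0, s1, s2, s3, s4}
Reachable ∩ accepting = {s2} — nonempty.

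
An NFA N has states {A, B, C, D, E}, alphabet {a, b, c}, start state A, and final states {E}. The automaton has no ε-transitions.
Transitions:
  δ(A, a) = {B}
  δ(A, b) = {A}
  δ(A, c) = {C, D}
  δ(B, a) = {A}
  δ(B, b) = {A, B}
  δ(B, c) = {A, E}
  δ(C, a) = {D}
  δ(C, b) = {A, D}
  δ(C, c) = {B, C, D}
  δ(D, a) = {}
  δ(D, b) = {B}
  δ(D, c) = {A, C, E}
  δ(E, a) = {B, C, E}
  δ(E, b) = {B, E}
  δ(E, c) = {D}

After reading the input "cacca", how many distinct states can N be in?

2

Start: {A}
read c: {C, D}
read a: {D}
read c: {A, C, E}
read c: {B, C, D}
read a: {A, D}
Final reachable set {A, D} has 2 states.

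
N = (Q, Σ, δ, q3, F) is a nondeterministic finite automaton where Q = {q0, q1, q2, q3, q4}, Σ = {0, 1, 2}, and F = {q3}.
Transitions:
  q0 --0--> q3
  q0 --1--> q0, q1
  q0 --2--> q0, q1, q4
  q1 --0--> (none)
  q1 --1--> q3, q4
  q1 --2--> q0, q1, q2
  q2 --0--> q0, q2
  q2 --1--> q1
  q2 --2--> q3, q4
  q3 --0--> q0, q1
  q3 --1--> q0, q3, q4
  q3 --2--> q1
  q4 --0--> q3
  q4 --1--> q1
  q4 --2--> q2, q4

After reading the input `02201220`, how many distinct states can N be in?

Start: {q3}
read 0: {q0, q1}
read 2: {q0, q1, q2, q4}
read 2: {q0, q1, q2, q3, q4}
read 0: {q0, q1, q2, q3}
read 1: {q0, q1, q3, q4}
read 2: {q0, q1, q2, q4}
read 2: {q0, q1, q2, q3, q4}
read 0: {q0, q1, q2, q3}
Final reachable set {q0, q1, q2, q3} has 4 states.

4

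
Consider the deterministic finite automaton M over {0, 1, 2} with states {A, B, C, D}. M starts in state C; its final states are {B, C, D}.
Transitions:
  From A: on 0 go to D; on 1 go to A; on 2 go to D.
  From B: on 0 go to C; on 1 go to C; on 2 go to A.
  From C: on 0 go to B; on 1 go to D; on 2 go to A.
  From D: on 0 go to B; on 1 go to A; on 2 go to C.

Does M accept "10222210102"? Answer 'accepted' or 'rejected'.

C --1--> D
D --0--> B
B --2--> A
A --2--> D
D --2--> C
C --2--> A
A --1--> A
A --0--> D
D --1--> A
A --0--> D
D --2--> C
End in state C, which is an accepting state.

accepted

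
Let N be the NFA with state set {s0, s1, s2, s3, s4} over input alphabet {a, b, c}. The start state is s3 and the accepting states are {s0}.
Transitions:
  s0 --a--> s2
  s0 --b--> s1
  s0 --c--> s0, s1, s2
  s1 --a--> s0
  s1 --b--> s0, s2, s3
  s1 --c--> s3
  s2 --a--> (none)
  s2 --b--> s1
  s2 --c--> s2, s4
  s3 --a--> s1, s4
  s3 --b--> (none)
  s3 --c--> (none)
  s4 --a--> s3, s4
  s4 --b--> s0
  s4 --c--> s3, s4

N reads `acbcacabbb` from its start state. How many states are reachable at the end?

4

Start: {s3}
read a: {s1, s4}
read c: {s3, s4}
read b: {s0}
read c: {s0, s1, s2}
read a: {s0, s2}
read c: {s0, s1, s2, s4}
read a: {s0, s2, s3, s4}
read b: {s0, s1}
read b: {s0, s1, s2, s3}
read b: {s0, s1, s2, s3}
Final reachable set {s0, s1, s2, s3} has 4 states.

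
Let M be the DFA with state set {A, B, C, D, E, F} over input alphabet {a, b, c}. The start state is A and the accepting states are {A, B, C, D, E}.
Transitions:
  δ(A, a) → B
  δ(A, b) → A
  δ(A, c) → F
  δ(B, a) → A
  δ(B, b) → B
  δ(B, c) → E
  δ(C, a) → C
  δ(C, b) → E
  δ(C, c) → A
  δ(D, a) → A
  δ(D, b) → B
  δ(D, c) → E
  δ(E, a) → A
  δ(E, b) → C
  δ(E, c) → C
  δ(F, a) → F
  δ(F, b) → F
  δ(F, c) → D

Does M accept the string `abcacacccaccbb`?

A --a--> B
B --b--> B
B --c--> E
E --a--> A
A --c--> F
F --a--> F
F --c--> D
D --c--> E
E --c--> C
C --a--> C
C --c--> A
A --c--> F
F --b--> F
F --b--> F
End in state F, which is not an accepting state.

rejected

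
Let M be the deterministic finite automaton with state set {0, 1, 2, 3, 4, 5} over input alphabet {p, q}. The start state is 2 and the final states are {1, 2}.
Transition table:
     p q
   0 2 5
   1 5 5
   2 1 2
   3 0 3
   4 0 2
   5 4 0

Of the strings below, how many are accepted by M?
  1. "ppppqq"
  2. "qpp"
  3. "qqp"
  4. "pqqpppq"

1

"ppppqq": rejected
"qpp": rejected
"qqp": accepted
"pqqpppq": rejected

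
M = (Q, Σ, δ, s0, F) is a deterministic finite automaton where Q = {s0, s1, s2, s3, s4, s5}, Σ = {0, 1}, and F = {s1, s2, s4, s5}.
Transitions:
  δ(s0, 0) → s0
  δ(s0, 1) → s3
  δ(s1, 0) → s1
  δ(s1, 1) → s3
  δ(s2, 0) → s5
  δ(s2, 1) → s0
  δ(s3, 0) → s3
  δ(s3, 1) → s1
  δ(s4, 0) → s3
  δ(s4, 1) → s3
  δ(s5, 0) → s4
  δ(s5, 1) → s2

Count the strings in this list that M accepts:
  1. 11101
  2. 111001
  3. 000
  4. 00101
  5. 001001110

4

11101: accepted
111001: accepted
000: rejected
00101: accepted
001001110: accepted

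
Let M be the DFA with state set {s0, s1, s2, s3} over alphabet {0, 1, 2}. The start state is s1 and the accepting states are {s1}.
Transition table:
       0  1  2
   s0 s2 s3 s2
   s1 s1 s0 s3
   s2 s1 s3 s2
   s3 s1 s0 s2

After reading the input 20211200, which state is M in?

s1 --2--> s3
s3 --0--> s1
s1 --2--> s3
s3 --1--> s0
s0 --1--> s3
s3 --2--> s2
s2 --0--> s1
s1 --0--> s1

s1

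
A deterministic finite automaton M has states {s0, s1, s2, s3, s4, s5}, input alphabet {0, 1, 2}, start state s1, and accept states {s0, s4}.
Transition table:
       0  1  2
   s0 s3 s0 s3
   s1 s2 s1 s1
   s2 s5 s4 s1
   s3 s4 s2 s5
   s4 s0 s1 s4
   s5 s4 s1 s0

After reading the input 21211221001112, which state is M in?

s1 --2--> s1
s1 --1--> s1
s1 --2--> s1
s1 --1--> s1
s1 --1--> s1
s1 --2--> s1
s1 --2--> s1
s1 --1--> s1
s1 --0--> s2
s2 --0--> s5
s5 --1--> s1
s1 --1--> s1
s1 --1--> s1
s1 --2--> s1

s1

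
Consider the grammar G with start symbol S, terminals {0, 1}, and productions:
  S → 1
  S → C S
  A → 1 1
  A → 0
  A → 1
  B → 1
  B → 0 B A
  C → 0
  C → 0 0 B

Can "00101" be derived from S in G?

yes

S ⇒ CS ⇒ 00BS ⇒ 001S ⇒ 001CS ⇒ 0010S ⇒ 00101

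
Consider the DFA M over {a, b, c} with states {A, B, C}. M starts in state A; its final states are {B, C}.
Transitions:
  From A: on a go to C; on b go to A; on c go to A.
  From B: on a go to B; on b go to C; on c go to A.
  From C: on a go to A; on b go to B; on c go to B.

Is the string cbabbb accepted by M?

accepted

A --c--> A
A --b--> A
A --a--> C
C --b--> B
B --b--> C
C --b--> B
End in state B, which is an accepting state.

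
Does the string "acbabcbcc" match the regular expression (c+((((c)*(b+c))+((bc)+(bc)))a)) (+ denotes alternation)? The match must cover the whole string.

no

Neither c nor ((((c)*(b+c))+((bc)+(bc)))a) matches acbabcbcc.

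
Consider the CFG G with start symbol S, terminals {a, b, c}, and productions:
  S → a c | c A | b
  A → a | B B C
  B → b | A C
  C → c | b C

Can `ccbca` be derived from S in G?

no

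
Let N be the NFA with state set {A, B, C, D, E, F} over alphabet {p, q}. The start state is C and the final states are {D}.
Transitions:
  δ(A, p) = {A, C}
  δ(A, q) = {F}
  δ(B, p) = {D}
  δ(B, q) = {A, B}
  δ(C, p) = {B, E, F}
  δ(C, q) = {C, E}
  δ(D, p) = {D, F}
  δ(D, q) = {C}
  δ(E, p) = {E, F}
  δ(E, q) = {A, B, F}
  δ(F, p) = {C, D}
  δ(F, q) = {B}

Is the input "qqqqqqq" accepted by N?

Start: {C}
read q: {C, E}
read q: {A, B, C, E, F}
read q: {A, B, C, E, F}
read q: {A, B, C, E, F}
read q: {A, B, C, E, F}
read q: {A, B, C, E, F}
read q: {A, B, C, E, F}
Reachable ∩ accepting = {} — empty.

rejected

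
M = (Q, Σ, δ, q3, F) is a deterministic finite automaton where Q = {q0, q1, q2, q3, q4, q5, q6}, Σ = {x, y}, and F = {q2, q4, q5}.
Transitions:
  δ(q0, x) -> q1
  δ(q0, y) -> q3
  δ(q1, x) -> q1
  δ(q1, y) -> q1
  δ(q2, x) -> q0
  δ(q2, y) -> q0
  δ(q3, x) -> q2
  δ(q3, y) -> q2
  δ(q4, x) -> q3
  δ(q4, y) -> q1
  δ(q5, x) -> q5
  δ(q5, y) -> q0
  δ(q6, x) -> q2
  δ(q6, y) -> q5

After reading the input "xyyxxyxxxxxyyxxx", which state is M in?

q1

q3 --x--> q2
q2 --y--> q0
q0 --y--> q3
q3 --x--> q2
q2 --x--> q0
q0 --y--> q3
q3 --x--> q2
q2 --x--> q0
q0 --x--> q1
q1 --x--> q1
q1 --x--> q1
q1 --y--> q1
q1 --y--> q1
q1 --x--> q1
q1 --x--> q1
q1 --x--> q1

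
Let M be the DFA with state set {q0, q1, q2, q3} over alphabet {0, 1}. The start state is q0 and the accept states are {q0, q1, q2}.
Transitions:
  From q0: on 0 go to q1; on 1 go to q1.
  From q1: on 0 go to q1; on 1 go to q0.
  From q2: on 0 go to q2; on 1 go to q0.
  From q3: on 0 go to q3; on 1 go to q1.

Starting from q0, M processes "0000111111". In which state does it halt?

q0 --0--> q1
q1 --0--> q1
q1 --0--> q1
q1 --0--> q1
q1 --1--> q0
q0 --1--> q1
q1 --1--> q0
q0 --1--> q1
q1 --1--> q0
q0 --1--> q1

q1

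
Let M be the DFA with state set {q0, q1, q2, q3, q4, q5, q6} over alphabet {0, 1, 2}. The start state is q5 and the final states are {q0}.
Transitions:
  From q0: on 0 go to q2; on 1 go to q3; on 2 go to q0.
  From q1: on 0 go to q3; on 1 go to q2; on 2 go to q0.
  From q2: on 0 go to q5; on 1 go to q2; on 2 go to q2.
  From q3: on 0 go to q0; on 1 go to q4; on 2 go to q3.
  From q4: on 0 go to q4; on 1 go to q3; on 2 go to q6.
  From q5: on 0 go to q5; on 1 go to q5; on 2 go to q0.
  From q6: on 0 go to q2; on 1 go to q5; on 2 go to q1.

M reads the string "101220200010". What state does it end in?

q5

q5 --1--> q5
q5 --0--> q5
q5 --1--> q5
q5 --2--> q0
q0 --2--> q0
q0 --0--> q2
q2 --2--> q2
q2 --0--> q5
q5 --0--> q5
q5 --0--> q5
q5 --1--> q5
q5 --0--> q5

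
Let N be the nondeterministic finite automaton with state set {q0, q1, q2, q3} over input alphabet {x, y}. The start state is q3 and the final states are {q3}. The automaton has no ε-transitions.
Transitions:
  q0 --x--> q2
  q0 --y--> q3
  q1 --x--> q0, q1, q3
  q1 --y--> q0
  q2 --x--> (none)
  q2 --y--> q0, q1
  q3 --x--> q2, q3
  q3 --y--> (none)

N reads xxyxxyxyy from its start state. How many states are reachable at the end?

Start: {q3}
read x: {q2, q3}
read x: {q2, q3}
read y: {q0, q1}
read x: {q0, q1, q2, q3}
read x: {q0, q1, q2, q3}
read y: {q0, q1, q3}
read x: {q0, q1, q2, q3}
read y: {q0, q1, q3}
read y: {q0, q3}
Final reachable set {q0, q3} has 2 states.

2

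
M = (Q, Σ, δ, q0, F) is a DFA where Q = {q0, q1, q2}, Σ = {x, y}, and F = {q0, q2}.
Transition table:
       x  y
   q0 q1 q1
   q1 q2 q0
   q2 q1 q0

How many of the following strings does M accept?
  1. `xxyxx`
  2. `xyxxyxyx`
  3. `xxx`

1

`xxyxx`: accepted
`xyxxyxyx`: rejected
`xxx`: rejected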